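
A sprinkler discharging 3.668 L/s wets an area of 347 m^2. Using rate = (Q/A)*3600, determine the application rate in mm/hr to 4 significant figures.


rate = (3.668 / 347) * 3600 = 38.05 mm/hr
Therefore the application rate = 38.05 mm/hr.


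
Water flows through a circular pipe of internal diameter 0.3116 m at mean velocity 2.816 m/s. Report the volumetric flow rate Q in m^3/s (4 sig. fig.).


Approach: apply the continuity equation for pipe flow, Q = A * v with A = pi*(D/2)^2.
A = pi*(0.3116/2)^2 = 0.0762579 m^2
Q = 0.0762579 * 2.816 = 0.2147 m^3/s
Therefore the volumetric flow rate Q = 0.2147 m^3/s.


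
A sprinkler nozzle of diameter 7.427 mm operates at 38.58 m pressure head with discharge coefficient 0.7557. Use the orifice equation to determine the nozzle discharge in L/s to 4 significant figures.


Approach: apply the orifice equation, Q = Cd*A*sqrt(2*g*h), A = pi*(d/2)^2.
A = pi*(7.427e-3/2)^2 = 4.33228e-05 m^2
Q = 0.7557 * 4.33228e-05 * sqrt(2*9.81*38.58) * 1000 = 0.9007 L/s
Therefore the nozzle discharge = 0.9007 L/s.


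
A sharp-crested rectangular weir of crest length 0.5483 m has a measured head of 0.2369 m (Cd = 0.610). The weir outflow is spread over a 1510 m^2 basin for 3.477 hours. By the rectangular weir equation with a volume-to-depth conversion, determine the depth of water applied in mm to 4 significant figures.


Approach: apply the rectangular weir equation with a volume-to-depth conversion, Q = (2/3)*Cd*L*sqrt(2g)*H^1.5; d = Q*t/A * 1000.
Step 1 — weir discharge:
  Q = (2/3)*0.610*0.5483*sqrt(2*9.81)*0.2369^1.5 = 0.113882 m^3/s
Step 2 — volume: V = 0.113882 * 3.477*3600 = 1425.48 m^3
Step 3 — depth: d = V/A * 1000 = 1425.48/1510 * 1000 = 944.0 mm
Therefore the depth of water applied = 944.0 mm.


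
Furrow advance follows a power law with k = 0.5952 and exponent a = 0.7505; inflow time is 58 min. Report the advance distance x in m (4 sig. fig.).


Approach: apply the power-law advance function, x = k*t^a.
x = 0.5952 * 58^0.7505 = 12.53 m
Therefore the advance distance x = 12.53 m.


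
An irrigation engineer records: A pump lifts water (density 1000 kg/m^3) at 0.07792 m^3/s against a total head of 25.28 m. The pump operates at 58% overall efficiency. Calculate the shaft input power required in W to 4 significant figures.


Approach: apply hydraulic power then efficiency conversion, P = rho*g*Q*H; P_in = P/eta.
Step 1 — hydraulic power (P = rho*g*Q*H):
  P = 1000 * 9.81 * 0.07792 * 25.28 = 19323.9 W
Step 2 — input power: P_in = P/eta = 19323.9 / 0.58 = 33320 W
Therefore the shaft input power required = 33320 W.


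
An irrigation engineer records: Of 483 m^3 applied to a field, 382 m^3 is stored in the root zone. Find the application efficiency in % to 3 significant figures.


Approach: apply the application efficiency ratio, Ea = (stored/applied)*100.
Ea = (382/483)*100 = 79.1 %
Therefore the application efficiency = 79.1 %.


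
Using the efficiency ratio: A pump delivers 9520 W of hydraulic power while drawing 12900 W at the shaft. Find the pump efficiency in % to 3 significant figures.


Approach: apply the efficiency ratio, eta = (P_out/P_in)*100.
eta = (9520 / 12900) * 100 = 73.8 %
Therefore the pump efficiency = 73.8 %.


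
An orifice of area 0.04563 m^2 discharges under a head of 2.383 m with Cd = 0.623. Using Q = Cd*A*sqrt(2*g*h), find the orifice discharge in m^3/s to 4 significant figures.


Q = 0.623 * 0.04563 * sqrt(2*9.81*2.383) = 0.1944 m^3/s
Therefore the orifice discharge = 0.1944 m^3/s.


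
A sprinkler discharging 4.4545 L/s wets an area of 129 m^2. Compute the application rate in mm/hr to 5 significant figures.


Approach: apply the application rate relation, rate = (Q/A)*3600.
rate = (4.4545 / 129) * 3600 = 124.31 mm/hr
Therefore the application rate = 124.31 mm/hr.


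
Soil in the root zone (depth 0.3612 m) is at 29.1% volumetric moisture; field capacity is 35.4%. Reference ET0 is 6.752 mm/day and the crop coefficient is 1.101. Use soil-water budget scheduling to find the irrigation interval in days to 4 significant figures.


Approach: apply soil-water budget scheduling, SMD = (FC-theta)/100*depth*1000; ETc = ET0*Kc; interval = SMD/ETc.
Step 1 — soil moisture deficit:
  SMD = (35.4 - 29.1)/100 * 0.3612 * 1000 = 22.7556 mm
Step 2 — daily crop ET (ETc = ET0*Kc):
  ETc = 6.752 * 1.101 = 7.43395 mm/day
Step 3 — irrigation interval (SMD/ETc):
  interval = 22.7556 / 7.43395 = 3.061 days
Therefore the irrigation interval = 3.061 days.


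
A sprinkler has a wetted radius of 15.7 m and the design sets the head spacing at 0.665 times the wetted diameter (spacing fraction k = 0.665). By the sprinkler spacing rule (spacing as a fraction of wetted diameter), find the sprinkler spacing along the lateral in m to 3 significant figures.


Approach: apply the sprinkler spacing rule (spacing as a fraction of wetted diameter), S = k*(2*R).
S = 0.665 * (2 * 15.7) = 20.9 m
Therefore the sprinkler spacing along the lateral = 20.9 m.


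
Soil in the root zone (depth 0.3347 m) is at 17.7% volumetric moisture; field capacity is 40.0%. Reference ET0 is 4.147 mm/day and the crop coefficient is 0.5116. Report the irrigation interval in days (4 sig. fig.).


Approach: apply soil-water budget scheduling, SMD = (FC-theta)/100*depth*1000; ETc = ET0*Kc; interval = SMD/ETc.
Step 1 — soil moisture deficit:
  SMD = (40.0 - 17.7)/100 * 0.3347 * 1000 = 74.6381 mm
Step 2 — daily crop ET (ETc = ET0*Kc):
  ETc = 4.147 * 0.5116 = 2.12161 mm/day
Step 3 — irrigation interval (SMD/ETc):
  interval = 74.6381 / 2.12161 = 35.18 days
Therefore the irrigation interval = 35.18 days.


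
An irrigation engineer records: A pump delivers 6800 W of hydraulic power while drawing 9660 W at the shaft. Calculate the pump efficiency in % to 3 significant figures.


Approach: apply the efficiency ratio, eta = (P_out/P_in)*100.
eta = (6800 / 9660) * 100 = 70.4 %
Therefore the pump efficiency = 70.4 %.


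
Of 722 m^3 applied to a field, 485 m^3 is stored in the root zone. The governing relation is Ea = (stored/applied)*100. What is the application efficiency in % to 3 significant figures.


Ea = (485/722)*100 = 67.2 %
Therefore the application efficiency = 67.2 %.


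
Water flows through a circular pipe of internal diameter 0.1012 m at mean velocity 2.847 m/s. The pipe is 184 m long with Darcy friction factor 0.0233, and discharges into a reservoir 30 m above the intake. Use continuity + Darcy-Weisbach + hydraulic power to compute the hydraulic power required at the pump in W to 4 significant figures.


Approach: apply continuity + Darcy-Weisbach + hydraulic power, Q = A*v; hf = f*(L/D)*(v^2/(2g)); H = static + hf; P = rho*g*Q*H.
Step 1 — flow rate (continuity, Q = A*v):
  A = pi*(0.1012/2)^2 = 0.00804361 m^2
  Q = 0.00804361 * 2.847 = 0.0229002 m^3/s
Step 2 — friction head loss (Darcy-Weisbach):
  hf = 0.0233 * (184/0.1012) * (2.847^2 / (2*9.81))
  hf = 17.5013 m
Step 3 — total head: H = 30 + 17.5013 = 47.5013 m
Step 4 — hydraulic power (P = rho*g*Q*H):
  P = 1000 * 9.81 * 0.0229002 * 47.5013 = 10670 W
Therefore the hydraulic power required at the pump = 10670 W.


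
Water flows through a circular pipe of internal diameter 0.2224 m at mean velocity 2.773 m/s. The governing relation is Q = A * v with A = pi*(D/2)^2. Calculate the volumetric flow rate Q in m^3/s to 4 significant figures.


A = pi*(0.2224/2)^2 = 0.0388472 m^2
Q = 0.0388472 * 2.773 = 0.1077 m^3/s
Therefore the volumetric flow rate Q = 0.1077 m^3/s.


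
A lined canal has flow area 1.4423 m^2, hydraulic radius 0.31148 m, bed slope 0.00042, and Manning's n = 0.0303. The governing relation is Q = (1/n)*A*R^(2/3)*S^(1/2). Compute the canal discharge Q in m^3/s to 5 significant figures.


Q = (1/0.0303) * 1.4423 * 0.31148^(2/3) * 0.00042^(1/2) = 0.44825 m^3/s
Therefore the canal discharge Q = 0.44825 m^3/s.


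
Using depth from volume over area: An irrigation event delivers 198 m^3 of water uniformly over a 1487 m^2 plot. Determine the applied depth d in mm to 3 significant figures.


Approach: apply depth from volume over area, d = (V/A)*1000.
d = (198 / 1487) * 1000 = 133 mm
Therefore the applied depth d = 133 mm.


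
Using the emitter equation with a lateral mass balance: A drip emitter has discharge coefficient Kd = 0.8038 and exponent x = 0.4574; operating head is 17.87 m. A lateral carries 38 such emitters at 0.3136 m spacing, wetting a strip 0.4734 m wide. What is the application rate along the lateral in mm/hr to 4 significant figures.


Approach: apply the emitter equation with a lateral mass balance, q = Kd*h^x; Q = n*q; rate = Q/(n*spacing*width).
Step 1 — single emitter flow (q = Kd*h^x):
  q = 0.8038 * 17.87^0.4574 = 3.00518 L/hr
Step 2 — total lateral flow: Q = 38 * 3.00518 = 114.197 L/hr
Step 3 — wetted area: A = 38 * 0.3136 * 0.4734 = 5.64141 m^2
Step 4 — application rate: Q/A = 114.197/5.64141 = 20.24 mm/hr
Therefore the application rate along the lateral = 20.24 mm/hr.


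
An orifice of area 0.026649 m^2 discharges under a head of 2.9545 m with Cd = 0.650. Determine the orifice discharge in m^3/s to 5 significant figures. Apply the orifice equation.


Approach: apply the orifice equation, Q = Cd*A*sqrt(2*g*h).
Q = 0.650 * 0.026649 * sqrt(2*9.81*2.9545) = 0.13188 m^3/s
Therefore the orifice discharge = 0.13188 m^3/s.


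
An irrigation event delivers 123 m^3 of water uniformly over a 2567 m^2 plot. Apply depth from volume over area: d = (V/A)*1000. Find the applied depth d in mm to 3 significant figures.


d = (123 / 2567) * 1000 = 47.9 mm
Therefore the applied depth d = 47.9 mm.


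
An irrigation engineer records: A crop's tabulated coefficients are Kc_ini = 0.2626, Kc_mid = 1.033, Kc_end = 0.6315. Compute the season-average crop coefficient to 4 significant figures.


Approach: apply a simple seasonal average, Kc_avg = (Kc_ini + Kc_mid + Kc_end)/3.
Kc_avg = (0.2626 + 1.033 + 0.6315)/3 = 0.6424
Therefore the season-average crop coefficient = 0.6424.


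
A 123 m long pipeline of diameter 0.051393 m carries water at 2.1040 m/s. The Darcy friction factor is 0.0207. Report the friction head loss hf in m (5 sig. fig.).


Approach: apply the Darcy-Weisbach equation, hf = f*(L/D)*(v^2/(2g)).
hf = 0.0207 * (123/0.051393) * (2.1040^2 / (2*9.81))
hf = 11.178 m
Therefore the friction head loss hf = 11.178 m.


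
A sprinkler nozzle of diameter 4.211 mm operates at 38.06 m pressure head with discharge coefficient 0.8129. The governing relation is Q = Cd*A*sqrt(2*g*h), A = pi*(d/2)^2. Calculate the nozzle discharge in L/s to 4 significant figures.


A = pi*(4.211e-3/2)^2 = 1.39271e-05 m^2
Q = 0.8129 * 1.39271e-05 * sqrt(2*9.81*38.06) * 1000 = 0.3094 L/s
Therefore the nozzle discharge = 0.3094 L/s.


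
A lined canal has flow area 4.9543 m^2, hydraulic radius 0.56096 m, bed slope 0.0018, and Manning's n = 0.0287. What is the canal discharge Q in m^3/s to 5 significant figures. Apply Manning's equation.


Approach: apply Manning's equation, Q = (1/n)*A*R^(2/3)*S^(1/2).
Q = (1/0.0287) * 4.9543 * 0.56096^(2/3) * 0.0018^(1/2) = 4.9815 m^3/s
Therefore the canal discharge Q = 4.9815 m^3/s.


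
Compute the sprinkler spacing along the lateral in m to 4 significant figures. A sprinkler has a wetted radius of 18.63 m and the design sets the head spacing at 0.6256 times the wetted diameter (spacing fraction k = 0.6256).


Approach: apply the sprinkler spacing rule (spacing as a fraction of wetted diameter), S = k*(2*R).
S = 0.6256 * (2 * 18.63) = 23.31 m
Therefore the sprinkler spacing along the lateral = 23.31 m.


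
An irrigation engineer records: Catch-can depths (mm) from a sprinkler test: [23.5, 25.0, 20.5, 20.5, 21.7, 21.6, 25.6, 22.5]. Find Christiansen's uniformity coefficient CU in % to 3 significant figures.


Approach: apply Christiansen's uniformity coefficient, CU = (1 - mean_abs_deviation/mean)*100.
mean = 22.613 mm
mean |d_i - mean| = 1.5656 mm
CU = (1 - 1.5656/22.613)*100 = 93.1 %
Therefore Christiansen's uniformity coefficient CU = 93.1 %.


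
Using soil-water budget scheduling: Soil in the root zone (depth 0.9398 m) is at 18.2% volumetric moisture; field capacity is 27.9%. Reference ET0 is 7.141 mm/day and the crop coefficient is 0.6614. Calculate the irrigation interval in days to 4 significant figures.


Approach: apply soil-water budget scheduling, SMD = (FC-theta)/100*depth*1000; ETc = ET0*Kc; interval = SMD/ETc.
Step 1 — soil moisture deficit:
  SMD = (27.9 - 18.2)/100 * 0.9398 * 1000 = 91.1606 mm
Step 2 — daily crop ET (ETc = ET0*Kc):
  ETc = 7.141 * 0.6614 = 4.72306 mm/day
Step 3 — irrigation interval (SMD/ETc):
  interval = 91.1606 / 4.72306 = 19.30 days
Therefore the irrigation interval = 19.30 days.


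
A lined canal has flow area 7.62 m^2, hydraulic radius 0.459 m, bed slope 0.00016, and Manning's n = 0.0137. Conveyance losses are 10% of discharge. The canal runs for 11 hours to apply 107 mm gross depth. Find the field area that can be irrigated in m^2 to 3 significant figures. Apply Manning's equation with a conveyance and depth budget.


Approach: apply Manning's equation with a conveyance and depth budget, Q = (1/n)*A*R^(2/3)*S^(1/2); Q_field = Q*(1-loss); Area = Q_field*t/(d/1000).
Step 1 — canal discharge (Manning's equation):
  Q = (1/0.0137) * 7.62 * 0.459^(2/3) * 0.00016^(1/2) = 4.1864 m^3/s
Step 2 — delivered flow: Q_field = 4.1864*(1 - 10/100) = 3.7677 m^3/s
Step 3 — volume delivered: V = 3.7677 * 11*3600 = 149200 m^3
Step 4 — area served: A = V / (depth/1000) = 149200 / 0.107 = 1390000 m^2
Therefore the field area that can be irrigated = 1390000 m^2.


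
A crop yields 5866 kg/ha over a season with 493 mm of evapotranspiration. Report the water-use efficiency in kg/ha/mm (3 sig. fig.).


Approach: apply the water-use efficiency ratio, WUE = yield/ET.
WUE = 5866 / 493 = 11.9 kg/ha/mm
Therefore the water-use efficiency = 11.9 kg/ha/mm.


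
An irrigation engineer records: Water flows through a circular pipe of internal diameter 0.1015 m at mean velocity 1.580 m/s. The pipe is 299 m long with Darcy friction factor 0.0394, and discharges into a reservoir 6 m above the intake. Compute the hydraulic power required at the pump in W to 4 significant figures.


Approach: apply continuity + Darcy-Weisbach + hydraulic power, Q = A*v; hf = f*(L/D)*(v^2/(2g)); H = static + hf; P = rho*g*Q*H.
Step 1 — flow rate (continuity, Q = A*v):
  A = pi*(0.1015/2)^2 = 0.00809137 m^2
  Q = 0.00809137 * 1.580 = 0.0127844 m^3/s
Step 2 — friction head loss (Darcy-Weisbach):
  hf = 0.0394 * (299/0.1015) * (1.580^2 / (2*9.81))
  hf = 14.7678 m
Step 3 — total head: H = 6 + 14.7678 = 20.7678 m
Step 4 — hydraulic power (P = rho*g*Q*H):
  P = 1000 * 9.81 * 0.0127844 * 20.7678 = 2605 W
Therefore the hydraulic power required at the pump = 2605 W.


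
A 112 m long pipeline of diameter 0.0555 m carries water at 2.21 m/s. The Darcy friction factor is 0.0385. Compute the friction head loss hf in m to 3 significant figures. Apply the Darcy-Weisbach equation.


Approach: apply the Darcy-Weisbach equation, hf = f*(L/D)*(v^2/(2g)).
hf = 0.0385 * (112/0.0555) * (2.21^2 / (2*9.81))
hf = 19.3 m
Therefore the friction head loss hf = 19.3 m.


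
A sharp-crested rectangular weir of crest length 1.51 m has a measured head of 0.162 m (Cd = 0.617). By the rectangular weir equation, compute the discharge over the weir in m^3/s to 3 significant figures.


Approach: apply the rectangular weir equation, Q = (2/3)*Cd*L*sqrt(2g)*H^1.5.
Q = (2/3)*0.617*1.51*sqrt(2*9.81)*0.162^1.5 = 0.179 m^3/s
Therefore the discharge over the weir = 0.179 m^3/s.


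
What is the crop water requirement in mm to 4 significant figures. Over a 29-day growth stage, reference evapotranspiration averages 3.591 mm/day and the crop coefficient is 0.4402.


Approach: apply the crop water requirement relation, CWR = ET0 * Kc * days.
CWR = 3.591 * 0.4402 * 29 = 45.84 mm
Therefore the crop water requirement = 45.84 mm.


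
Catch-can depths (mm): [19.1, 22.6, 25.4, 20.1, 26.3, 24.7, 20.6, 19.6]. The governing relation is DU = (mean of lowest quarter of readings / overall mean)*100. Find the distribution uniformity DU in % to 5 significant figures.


sorted lowest 2 of 8: [19.1, 19.6] -> mean = 19.35000 mm
overall mean = 22.30000 mm
DU = (19.35000/22.30000)*100 = 86.771 %
Therefore the distribution uniformity DU = 86.771 %.


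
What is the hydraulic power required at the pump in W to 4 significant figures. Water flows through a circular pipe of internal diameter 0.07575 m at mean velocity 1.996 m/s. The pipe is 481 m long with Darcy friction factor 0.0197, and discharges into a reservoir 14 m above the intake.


Approach: apply continuity + Darcy-Weisbach + hydraulic power, Q = A*v; hf = f*(L/D)*(v^2/(2g)); H = static + hf; P = rho*g*Q*H.
Step 1 — flow rate (continuity, Q = A*v):
  A = pi*(0.07575/2)^2 = 0.00450666 m^2
  Q = 0.00450666 * 1.996 = 0.00899530 m^3/s
Step 2 — friction head loss (Darcy-Weisbach):
  hf = 0.0197 * (481/0.07575) * (1.996^2 / (2*9.81))
  hf = 25.4010 m
Step 3 — total head: H = 14 + 25.4010 = 39.4010 m
Step 4 — hydraulic power (P = rho*g*Q*H):
  P = 1000 * 9.81 * 0.00899530 * 39.4010 = 3477 W
Therefore the hydraulic power required at the pump = 3477 W.


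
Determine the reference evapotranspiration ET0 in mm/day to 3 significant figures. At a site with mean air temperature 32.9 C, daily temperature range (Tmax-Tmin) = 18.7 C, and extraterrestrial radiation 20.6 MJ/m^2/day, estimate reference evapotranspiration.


Approach: apply the Hargreaves-Samani method, ET0 = 0.0023*(Tmean+17.8)*sqrt(Tmax-Tmin)*0.408*Ra.
ET0 = 0.0023*(32.9+17.8)*sqrt(18.7)*0.408*20.6 = 4.24 mm/day
Therefore the reference evapotranspiration ET0 = 4.24 mm/day.


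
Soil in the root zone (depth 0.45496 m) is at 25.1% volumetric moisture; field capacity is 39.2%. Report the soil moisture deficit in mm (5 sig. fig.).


Approach: apply the soil moisture deficit relation, SMD = (FC - theta)/100 * depth * 1000.
SMD = (39.2 - 25.1)/100 * 0.45496 * 1000 = 64.149 mm
Therefore the soil moisture deficit = 64.149 mm.


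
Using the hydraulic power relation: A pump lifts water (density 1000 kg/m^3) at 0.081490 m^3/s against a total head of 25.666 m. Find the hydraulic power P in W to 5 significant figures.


Approach: apply the hydraulic power relation, P = rho*g*Q*H.
P = 1000 * 9.81 * 0.081490 * 25.666 = 20518 W
Therefore the hydraulic power P = 20518 W.


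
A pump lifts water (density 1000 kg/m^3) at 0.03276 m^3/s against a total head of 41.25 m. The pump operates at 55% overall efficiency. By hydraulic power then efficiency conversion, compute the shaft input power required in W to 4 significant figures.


Approach: apply hydraulic power then efficiency conversion, P = rho*g*Q*H; P_in = P/eta.
Step 1 — hydraulic power (P = rho*g*Q*H):
  P = 1000 * 9.81 * 0.03276 * 41.25 = 13256.7 W
Step 2 — input power: P_in = P/eta = 13256.7 / 0.55 = 24100 W
Therefore the shaft input power required = 24100 W.


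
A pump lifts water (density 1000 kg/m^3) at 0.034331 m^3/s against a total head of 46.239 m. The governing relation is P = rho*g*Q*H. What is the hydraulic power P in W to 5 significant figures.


P = 1000 * 9.81 * 0.034331 * 46.239 = 15573 W
Therefore the hydraulic power P = 15573 W.


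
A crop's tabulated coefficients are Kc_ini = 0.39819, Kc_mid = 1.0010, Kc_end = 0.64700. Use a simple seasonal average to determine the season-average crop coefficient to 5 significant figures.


Approach: apply a simple seasonal average, Kc_avg = (Kc_ini + Kc_mid + Kc_end)/3.
Kc_avg = (0.39819 + 1.0010 + 0.64700)/3 = 0.68206
Therefore the season-average crop coefficient = 0.68206.


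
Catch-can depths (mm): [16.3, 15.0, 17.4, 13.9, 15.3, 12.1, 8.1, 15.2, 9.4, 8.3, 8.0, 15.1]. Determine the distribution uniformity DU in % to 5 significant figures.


Approach: apply the low-quarter distribution uniformity, DU = (mean of lowest quarter of readings / overall mean)*100.
sorted lowest 3 of 12: [8.0, 8.1, 8.3] -> mean = 8.133333 mm
overall mean = 12.84167 mm
DU = (8.133333/12.84167)*100 = 63.335 %
Therefore the distribution uniformity DU = 63.335 %.


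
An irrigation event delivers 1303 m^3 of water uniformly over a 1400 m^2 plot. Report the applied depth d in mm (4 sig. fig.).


Approach: apply depth from volume over area, d = (V/A)*1000.
d = (1303 / 1400) * 1000 = 930.7 mm
Therefore the applied depth d = 930.7 mm.


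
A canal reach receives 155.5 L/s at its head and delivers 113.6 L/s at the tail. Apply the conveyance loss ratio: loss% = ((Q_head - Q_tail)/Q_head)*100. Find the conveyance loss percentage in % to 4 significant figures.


loss = ((155.5 - 113.6)/155.5)*100 = 26.95 %
Therefore the conveyance loss percentage = 26.95 %.


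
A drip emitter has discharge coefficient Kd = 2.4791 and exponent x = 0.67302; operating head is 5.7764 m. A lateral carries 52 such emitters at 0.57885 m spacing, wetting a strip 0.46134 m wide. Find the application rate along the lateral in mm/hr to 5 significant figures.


Approach: apply the emitter equation with a lateral mass balance, q = Kd*h^x; Q = n*q; rate = Q/(n*spacing*width).
Step 1 — single emitter flow (q = Kd*h^x):
  q = 2.4791 * 5.7764^0.67302 = 8.070578 L/hr
Step 2 — total lateral flow: Q = 52 * 8.070578 = 419.6700 L/hr
Step 3 — wetted area: A = 52 * 0.57885 * 0.46134 = 13.88643 m^2
Step 4 — application rate: Q/A = 419.6700/13.88643 = 30.222 mm/hr
Therefore the application rate along the lateral = 30.222 mm/hr.


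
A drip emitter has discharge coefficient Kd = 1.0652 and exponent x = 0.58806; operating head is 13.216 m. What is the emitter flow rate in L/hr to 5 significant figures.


Approach: apply the emitter characteristic equation, q = Kd * h^x.
q = 1.0652 * 13.216^0.58806 = 4.8608 L/hr
Therefore the emitter flow rate = 4.8608 L/hr.


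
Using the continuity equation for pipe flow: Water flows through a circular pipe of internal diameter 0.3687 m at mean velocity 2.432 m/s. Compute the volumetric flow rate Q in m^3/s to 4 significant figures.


Approach: apply the continuity equation for pipe flow, Q = A * v with A = pi*(D/2)^2.
A = pi*(0.3687/2)^2 = 0.106767 m^2
Q = 0.106767 * 2.432 = 0.2597 m^3/s
Therefore the volumetric flow rate Q = 0.2597 m^3/s.


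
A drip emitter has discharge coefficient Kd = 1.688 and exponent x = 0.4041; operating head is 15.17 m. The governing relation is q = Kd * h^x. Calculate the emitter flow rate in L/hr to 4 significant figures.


q = 1.688 * 15.17^0.4041 = 5.065 L/hr
Therefore the emitter flow rate = 5.065 L/hr.


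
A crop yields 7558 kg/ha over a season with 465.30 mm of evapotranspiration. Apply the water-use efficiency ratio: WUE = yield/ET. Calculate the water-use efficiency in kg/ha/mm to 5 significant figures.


WUE = 7558 / 465.30 = 16.243 kg/ha/mm
Therefore the water-use efficiency = 16.243 kg/ha/mm.


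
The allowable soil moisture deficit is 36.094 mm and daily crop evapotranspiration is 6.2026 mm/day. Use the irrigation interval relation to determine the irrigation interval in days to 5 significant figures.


Approach: apply the irrigation interval relation, interval = SMD / ETc.
interval = 36.094 / 6.2026 = 5.8192 days
Therefore the irrigation interval = 5.8192 days.


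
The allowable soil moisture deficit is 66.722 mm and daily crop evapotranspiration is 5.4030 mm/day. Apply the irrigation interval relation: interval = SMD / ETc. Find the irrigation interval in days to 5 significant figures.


interval = 66.722 / 5.4030 = 12.349 days
Therefore the irrigation interval = 12.349 days.


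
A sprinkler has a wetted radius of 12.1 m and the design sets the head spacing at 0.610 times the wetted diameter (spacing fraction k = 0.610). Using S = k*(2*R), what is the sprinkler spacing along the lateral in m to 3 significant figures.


S = 0.610 * (2 * 12.1) = 14.8 m
Therefore the sprinkler spacing along the lateral = 14.8 m.


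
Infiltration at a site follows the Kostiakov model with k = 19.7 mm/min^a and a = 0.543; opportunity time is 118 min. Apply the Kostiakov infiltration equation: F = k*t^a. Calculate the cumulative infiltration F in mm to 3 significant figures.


F = 19.7 * 118^0.543 = 263 mm
Therefore the cumulative infiltration F = 263 mm.


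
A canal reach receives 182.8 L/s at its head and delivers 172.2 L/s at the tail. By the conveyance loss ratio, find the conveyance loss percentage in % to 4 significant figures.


Approach: apply the conveyance loss ratio, loss% = ((Q_head - Q_tail)/Q_head)*100.
loss = ((182.8 - 172.2)/182.8)*100 = 5.799 %
Therefore the conveyance loss percentage = 5.799 %.


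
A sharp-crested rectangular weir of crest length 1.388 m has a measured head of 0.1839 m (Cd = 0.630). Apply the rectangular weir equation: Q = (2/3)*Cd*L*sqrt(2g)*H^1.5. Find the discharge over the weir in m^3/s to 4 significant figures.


Q = (2/3)*0.630*1.388*sqrt(2*9.81)*0.1839^1.5 = 0.2036 m^3/s
Therefore the discharge over the weir = 0.2036 m^3/s.


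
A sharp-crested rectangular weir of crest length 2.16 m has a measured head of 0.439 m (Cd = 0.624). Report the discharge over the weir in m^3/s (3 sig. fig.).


Approach: apply the rectangular weir equation, Q = (2/3)*Cd*L*sqrt(2g)*H^1.5.
Q = (2/3)*0.624*2.16*sqrt(2*9.81)*0.439^1.5 = 1.16 m^3/s
Therefore the discharge over the weir = 1.16 m^3/s.


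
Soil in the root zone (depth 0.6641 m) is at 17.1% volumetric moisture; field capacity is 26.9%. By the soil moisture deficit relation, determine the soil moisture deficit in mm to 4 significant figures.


Approach: apply the soil moisture deficit relation, SMD = (FC - theta)/100 * depth * 1000.
SMD = (26.9 - 17.1)/100 * 0.6641 * 1000 = 65.08 mm
Therefore the soil moisture deficit = 65.08 mm.


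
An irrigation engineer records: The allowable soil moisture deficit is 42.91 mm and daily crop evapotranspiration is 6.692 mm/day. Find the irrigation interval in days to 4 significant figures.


Approach: apply the irrigation interval relation, interval = SMD / ETc.
interval = 42.91 / 6.692 = 6.412 days
Therefore the irrigation interval = 6.412 days.


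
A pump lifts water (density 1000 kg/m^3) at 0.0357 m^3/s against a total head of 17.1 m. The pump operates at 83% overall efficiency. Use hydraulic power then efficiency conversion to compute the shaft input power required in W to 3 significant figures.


Approach: apply hydraulic power then efficiency conversion, P = rho*g*Q*H; P_in = P/eta.
Step 1 — hydraulic power (P = rho*g*Q*H):
  P = 1000 * 9.81 * 0.0357 * 17.1 = 5988.7 W
Step 2 — input power: P_in = P/eta = 5988.7 / 0.83 = 7220 W
Therefore the shaft input power required = 7220 W.


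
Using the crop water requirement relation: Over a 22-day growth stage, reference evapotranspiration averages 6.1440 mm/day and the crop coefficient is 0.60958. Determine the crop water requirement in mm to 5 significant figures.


Approach: apply the crop water requirement relation, CWR = ET0 * Kc * days.
CWR = 6.1440 * 0.60958 * 22 = 82.396 mm
Therefore the crop water requirement = 82.396 mm.


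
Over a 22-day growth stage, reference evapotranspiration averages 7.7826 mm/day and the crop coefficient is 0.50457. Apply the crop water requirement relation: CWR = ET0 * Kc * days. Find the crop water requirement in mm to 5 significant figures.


CWR = 7.7826 * 0.50457 * 22 = 86.391 mm
Therefore the crop water requirement = 86.391 mm.


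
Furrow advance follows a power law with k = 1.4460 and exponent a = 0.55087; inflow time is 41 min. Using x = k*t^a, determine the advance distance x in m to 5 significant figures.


x = 1.4460 * 41^0.55087 = 11.184 m
Therefore the advance distance x = 11.184 m.


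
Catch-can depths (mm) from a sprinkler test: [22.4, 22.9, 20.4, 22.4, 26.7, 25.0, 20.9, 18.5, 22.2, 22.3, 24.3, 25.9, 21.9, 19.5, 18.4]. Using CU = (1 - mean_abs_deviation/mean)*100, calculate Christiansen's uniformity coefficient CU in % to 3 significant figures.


mean = 22.247 mm
mean |d_i - mean| = 1.8569 mm
CU = (1 - 1.8569/22.247)*100 = 91.7 %
Therefore Christiansen's uniformity coefficient CU = 91.7 %.


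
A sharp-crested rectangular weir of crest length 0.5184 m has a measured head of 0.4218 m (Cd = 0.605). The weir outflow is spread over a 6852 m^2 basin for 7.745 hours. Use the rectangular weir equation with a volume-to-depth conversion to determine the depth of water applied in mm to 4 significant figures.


Approach: apply the rectangular weir equation with a volume-to-depth conversion, Q = (2/3)*Cd*L*sqrt(2g)*H^1.5; d = Q*t/A * 1000.
Step 1 — weir discharge:
  Q = (2/3)*0.605*0.5184*sqrt(2*9.81)*0.4218^1.5 = 0.253711 m^3/s
Step 2 — volume: V = 0.253711 * 7.745*3600 = 7073.96 m^3
Step 3 — depth: d = V/A * 1000 = 7073.96/6852 * 1000 = 1032 mm
Therefore the depth of water applied = 1032 mm.


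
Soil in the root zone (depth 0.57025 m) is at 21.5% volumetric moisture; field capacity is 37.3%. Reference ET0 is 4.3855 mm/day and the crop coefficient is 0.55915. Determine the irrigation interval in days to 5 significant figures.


Approach: apply soil-water budget scheduling, SMD = (FC-theta)/100*depth*1000; ETc = ET0*Kc; interval = SMD/ETc.
Step 1 — soil moisture deficit:
  SMD = (37.3 - 21.5)/100 * 0.57025 * 1000 = 90.09950 mm
Step 2 — daily crop ET (ETc = ET0*Kc):
  ETc = 4.3855 * 0.55915 = 2.452152 mm/day
Step 3 — irrigation interval (SMD/ETc):
  interval = 90.09950 / 2.452152 = 36.743 days
Therefore the irrigation interval = 36.743 days.


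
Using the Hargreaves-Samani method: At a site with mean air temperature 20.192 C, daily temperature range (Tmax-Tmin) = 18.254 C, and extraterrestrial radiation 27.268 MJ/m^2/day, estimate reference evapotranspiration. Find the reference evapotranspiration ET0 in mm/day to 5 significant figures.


Approach: apply the Hargreaves-Samani method, ET0 = 0.0023*(Tmean+17.8)*sqrt(Tmax-Tmin)*0.408*Ra.
ET0 = 0.0023*(20.192+17.8)*sqrt(18.254)*0.408*27.268 = 4.1535 mm/day
Therefore the reference evapotranspiration ET0 = 4.1535 mm/day.


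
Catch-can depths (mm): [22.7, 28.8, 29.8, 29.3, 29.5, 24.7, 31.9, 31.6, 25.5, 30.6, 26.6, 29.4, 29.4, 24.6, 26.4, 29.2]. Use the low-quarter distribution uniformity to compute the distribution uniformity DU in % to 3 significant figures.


Approach: apply the low-quarter distribution uniformity, DU = (mean of lowest quarter of readings / overall mean)*100.
sorted lowest 4 of 16: [22.7, 24.6, 24.7, 25.5] -> mean = 24.375 mm
overall mean = 28.125 mm
DU = (24.375/28.125)*100 = 86.7 %
Therefore the distribution uniformity DU = 86.7 %.


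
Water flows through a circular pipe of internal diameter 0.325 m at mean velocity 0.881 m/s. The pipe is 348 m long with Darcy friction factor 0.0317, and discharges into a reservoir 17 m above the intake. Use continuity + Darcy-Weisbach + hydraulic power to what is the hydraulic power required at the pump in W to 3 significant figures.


Approach: apply continuity + Darcy-Weisbach + hydraulic power, Q = A*v; hf = f*(L/D)*(v^2/(2g)); H = static + hf; P = rho*g*Q*H.
Step 1 — flow rate (continuity, Q = A*v):
  A = pi*(0.325/2)^2 = 0.082958 m^2
  Q = 0.082958 * 0.881 = 0.073086 m^3/s
Step 2 — friction head loss (Darcy-Weisbach):
  hf = 0.0317 * (348/0.325) * (0.881^2 / (2*9.81))
  hf = 1.3428 m
Step 3 — total head: H = 17 + 1.3428 = 18.343 m
Step 4 — hydraulic power (P = rho*g*Q*H):
  P = 1000 * 9.81 * 0.073086 * 18.343 = 13200 W
Therefore the hydraulic power required at the pump = 13200 W.


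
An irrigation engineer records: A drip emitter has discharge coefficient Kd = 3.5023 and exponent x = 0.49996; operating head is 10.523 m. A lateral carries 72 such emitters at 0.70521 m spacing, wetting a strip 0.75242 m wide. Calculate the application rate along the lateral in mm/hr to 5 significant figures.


Approach: apply the emitter equation with a lateral mass balance, q = Kd*h^x; Q = n*q; rate = Q/(n*spacing*width).
Step 1 — single emitter flow (q = Kd*h^x):
  q = 3.5023 * 10.523^0.49996 = 11.36010 L/hr
Step 2 — total lateral flow: Q = 72 * 11.36010 = 817.9274 L/hr
Step 3 — wetted area: A = 72 * 0.70521 * 0.75242 = 38.20422 m^2
Step 4 — application rate: Q/A = 817.9274/38.20422 = 21.409 mm/hr
Therefore the application rate along the lateral = 21.409 mm/hr.


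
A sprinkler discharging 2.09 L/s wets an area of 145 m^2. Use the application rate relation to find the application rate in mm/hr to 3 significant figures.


Approach: apply the application rate relation, rate = (Q/A)*3600.
rate = (2.09 / 145) * 3600 = 51.9 mm/hr
Therefore the application rate = 51.9 mm/hr.


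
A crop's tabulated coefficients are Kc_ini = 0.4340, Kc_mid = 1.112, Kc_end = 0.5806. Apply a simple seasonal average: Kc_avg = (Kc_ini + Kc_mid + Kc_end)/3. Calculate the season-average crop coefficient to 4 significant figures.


Kc_avg = (0.4340 + 1.112 + 0.5806)/3 = 0.7089
Therefore the season-average crop coefficient = 0.7089.


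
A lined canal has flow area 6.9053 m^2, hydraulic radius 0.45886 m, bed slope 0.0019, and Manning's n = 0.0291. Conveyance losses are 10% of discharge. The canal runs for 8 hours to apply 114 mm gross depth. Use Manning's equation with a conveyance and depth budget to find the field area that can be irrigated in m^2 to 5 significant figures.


Approach: apply Manning's equation with a conveyance and depth budget, Q = (1/n)*A*R^(2/3)*S^(1/2); Q_field = Q*(1-loss); Area = Q_field*t/(d/1000).
Step 1 — canal discharge (Manning's equation):
  Q = (1/0.0291) * 6.9053 * 0.45886^(2/3) * 0.0019^(1/2) = 6.153466 m^3/s
Step 2 — delivered flow: Q_field = 6.153466*(1 - 10/100) = 5.538120 m^3/s
Step 3 — volume delivered: V = 5.538120 * 8*3600 = 159497.8 m^3
Step 4 — area served: A = V / (depth/1000) = 159497.8 / 0.114 = 1399100 m^2
Therefore the field area that can be irrigated = 1399100 m^2.


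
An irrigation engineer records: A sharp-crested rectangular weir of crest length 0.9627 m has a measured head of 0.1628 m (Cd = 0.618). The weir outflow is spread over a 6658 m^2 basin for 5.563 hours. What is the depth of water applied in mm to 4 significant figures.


Approach: apply the rectangular weir equation with a volume-to-depth conversion, Q = (2/3)*Cd*L*sqrt(2g)*H^1.5; d = Q*t/A * 1000.
Step 1 — weir discharge:
  Q = (2/3)*0.618*0.9627*sqrt(2*9.81)*0.1628^1.5 = 0.115404 m^3/s
Step 2 — volume: V = 0.115404 * 5.563*3600 = 2311.16 m^3
Step 3 — depth: d = V/A * 1000 = 2311.16/6658 * 1000 = 347.1 mm
Therefore the depth of water applied = 347.1 mm.


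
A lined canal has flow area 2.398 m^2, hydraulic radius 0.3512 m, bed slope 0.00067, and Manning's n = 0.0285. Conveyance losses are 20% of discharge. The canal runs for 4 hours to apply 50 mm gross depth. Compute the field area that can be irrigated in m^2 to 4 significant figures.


Approach: apply Manning's equation with a conveyance and depth budget, Q = (1/n)*A*R^(2/3)*S^(1/2); Q_field = Q*(1-loss); Area = Q_field*t/(d/1000).
Step 1 — canal discharge (Manning's equation):
  Q = (1/0.0285) * 2.398 * 0.3512^(2/3) * 0.00067^(1/2) = 1.08412 m^3/s
Step 2 — delivered flow: Q_field = 1.08412*(1 - 20/100) = 0.867297 m^3/s
Step 3 — volume delivered: V = 0.867297 * 4*3600 = 12489.1 m^3
Step 4 — area served: A = V / (depth/1000) = 12489.1 / 0.05 = 249800 m^2
Therefore the field area that can be irrigated = 249800 m^2.


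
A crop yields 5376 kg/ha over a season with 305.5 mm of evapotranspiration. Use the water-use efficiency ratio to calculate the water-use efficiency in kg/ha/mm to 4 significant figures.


Approach: apply the water-use efficiency ratio, WUE = yield/ET.
WUE = 5376 / 305.5 = 17.60 kg/ha/mm
Therefore the water-use efficiency = 17.60 kg/ha/mm.


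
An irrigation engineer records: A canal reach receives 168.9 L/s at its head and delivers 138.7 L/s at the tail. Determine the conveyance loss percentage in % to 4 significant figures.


Approach: apply the conveyance loss ratio, loss% = ((Q_head - Q_tail)/Q_head)*100.
loss = ((168.9 - 138.7)/168.9)*100 = 17.88 %
Therefore the conveyance loss percentage = 17.88 %.


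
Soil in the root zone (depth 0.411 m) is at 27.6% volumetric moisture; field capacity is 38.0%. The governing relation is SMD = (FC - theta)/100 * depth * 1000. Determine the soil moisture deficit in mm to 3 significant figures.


SMD = (38.0 - 27.6)/100 * 0.411 * 1000 = 42.7 mm
Therefore the soil moisture deficit = 42.7 mm.


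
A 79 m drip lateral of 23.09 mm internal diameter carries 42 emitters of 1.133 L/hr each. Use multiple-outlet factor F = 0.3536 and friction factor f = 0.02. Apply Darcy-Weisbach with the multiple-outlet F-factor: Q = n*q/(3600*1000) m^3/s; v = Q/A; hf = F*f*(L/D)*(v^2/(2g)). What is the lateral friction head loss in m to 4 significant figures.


Q = 42*1.133/(3600*1000) = 1.32183e-05 m^3/s
A = pi*(23.09e-3/2)^2 = 4.18734e-04 m^2, so v = Q/A = 0.0315674 m/s
hf = 0.3536*0.02*(79/0.02309)*(0.0315674^2/(2*9.81)) = 0.001229 m
Therefore the lateral friction head loss = 0.001229 m.


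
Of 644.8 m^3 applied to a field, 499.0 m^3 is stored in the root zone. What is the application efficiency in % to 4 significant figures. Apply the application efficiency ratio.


Approach: apply the application efficiency ratio, Ea = (stored/applied)*100.
Ea = (499.0/644.8)*100 = 77.39 %
Therefore the application efficiency = 77.39 %.


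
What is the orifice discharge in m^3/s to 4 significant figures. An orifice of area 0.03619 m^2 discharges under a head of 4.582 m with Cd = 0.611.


Approach: apply the orifice equation, Q = Cd*A*sqrt(2*g*h).
Q = 0.611 * 0.03619 * sqrt(2*9.81*4.582) = 0.2097 m^3/s
Therefore the orifice discharge = 0.2097 m^3/s.


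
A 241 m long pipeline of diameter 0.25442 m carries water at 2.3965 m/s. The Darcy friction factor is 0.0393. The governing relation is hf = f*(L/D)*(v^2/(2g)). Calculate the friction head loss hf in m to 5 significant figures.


hf = 0.0393 * (241/0.25442) * (2.3965^2 / (2*9.81))
hf = 10.897 m
Therefore the friction head loss hf = 10.897 m.


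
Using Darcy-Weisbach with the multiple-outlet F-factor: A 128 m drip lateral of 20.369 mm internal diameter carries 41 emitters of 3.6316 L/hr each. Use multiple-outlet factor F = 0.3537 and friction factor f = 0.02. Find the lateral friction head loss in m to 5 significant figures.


Approach: apply Darcy-Weisbach with the multiple-outlet F-factor, Q = n*q/(3600*1000) m^3/s; v = Q/A; hf = F*f*(L/D)*(v^2/(2g)).
Q = 41*3.6316/(3600*1000) = 4.135989e-05 m^3/s
A = pi*(20.369e-3/2)^2 = 3.258587e-04 m^2, so v = Q/A = 0.1269258 m/s
hf = 0.3537*0.02*(128/0.020369)*(0.1269258^2/(2*9.81)) = 0.036501 m
Therefore the lateral friction head loss = 0.036501 m.


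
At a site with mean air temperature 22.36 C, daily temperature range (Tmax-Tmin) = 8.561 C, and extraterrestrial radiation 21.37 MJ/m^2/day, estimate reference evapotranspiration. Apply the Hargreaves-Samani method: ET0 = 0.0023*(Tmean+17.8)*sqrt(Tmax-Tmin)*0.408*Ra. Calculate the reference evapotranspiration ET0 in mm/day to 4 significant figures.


ET0 = 0.0023*(22.36+17.8)*sqrt(8.561)*0.408*21.37 = 2.356 mm/day
Therefore the reference evapotranspiration ET0 = 2.356 mm/day.


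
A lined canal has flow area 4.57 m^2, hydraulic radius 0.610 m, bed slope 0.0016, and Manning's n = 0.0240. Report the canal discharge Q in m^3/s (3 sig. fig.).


Approach: apply Manning's equation, Q = (1/n)*A*R^(2/3)*S^(1/2).
Q = (1/0.0240) * 4.57 * 0.610^(2/3) * 0.0016^(1/2) = 5.48 m^3/s
Therefore the canal discharge Q = 5.48 m^3/s.


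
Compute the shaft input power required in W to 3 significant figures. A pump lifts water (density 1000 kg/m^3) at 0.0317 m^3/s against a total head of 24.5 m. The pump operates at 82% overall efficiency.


Approach: apply hydraulic power then efficiency conversion, P = rho*g*Q*H; P_in = P/eta.
Step 1 — hydraulic power (P = rho*g*Q*H):
  P = 1000 * 9.81 * 0.0317 * 24.5 = 7618.9 W
Step 2 — input power: P_in = P/eta = 7618.9 / 0.82 = 9290 W
Therefore the shaft input power required = 9290 W.
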